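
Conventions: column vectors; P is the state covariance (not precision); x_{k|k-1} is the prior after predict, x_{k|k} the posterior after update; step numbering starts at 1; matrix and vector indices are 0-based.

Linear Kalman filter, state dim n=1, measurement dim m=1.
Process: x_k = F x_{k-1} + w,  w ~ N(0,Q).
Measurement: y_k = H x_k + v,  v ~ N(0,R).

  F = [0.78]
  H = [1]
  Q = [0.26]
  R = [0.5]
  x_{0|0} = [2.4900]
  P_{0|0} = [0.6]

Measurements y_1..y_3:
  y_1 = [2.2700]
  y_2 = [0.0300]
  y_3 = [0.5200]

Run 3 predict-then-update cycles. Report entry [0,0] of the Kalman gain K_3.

step 1: x^-=[1.9422]  P^-=[0.6250]  S=[1.1250]  K=[0.5556]  nu=[0.3278]  x^+=[2.1243]  P^+=[0.2778]
step 2: x^-=[1.6570]  P^-=[0.4290]  S=[0.9290]  K=[0.4618]  nu=[-1.6270]  x^+=[0.9057]  P^+=[0.2309]
step 3: x^-=[0.7064]  P^-=[0.4005]  S=[0.9005]  K=[0.4447]  nu=[-0.1864]  x^+=[0.6235]  P^+=[0.2224]

K[0,0] = 0.4447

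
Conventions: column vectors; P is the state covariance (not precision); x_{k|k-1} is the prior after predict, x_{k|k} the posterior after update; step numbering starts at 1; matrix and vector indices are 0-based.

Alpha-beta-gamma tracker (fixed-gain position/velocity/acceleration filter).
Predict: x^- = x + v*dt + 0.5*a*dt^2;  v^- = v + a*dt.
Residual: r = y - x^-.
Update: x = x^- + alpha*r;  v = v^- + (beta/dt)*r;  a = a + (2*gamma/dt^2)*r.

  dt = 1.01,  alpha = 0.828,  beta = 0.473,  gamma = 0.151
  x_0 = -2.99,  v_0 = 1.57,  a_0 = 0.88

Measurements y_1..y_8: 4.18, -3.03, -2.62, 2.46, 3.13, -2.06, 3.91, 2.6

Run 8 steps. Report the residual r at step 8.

step 1: x_pred=-0.9555  r=5.1355  x^+=3.2967  v^+=4.8638  a^+=2.4003
step 2: x_pred=9.4335  r=-12.4635  x^+=-0.8863  v^+=1.4513  a^+=-1.2895
step 3: x_pred=-0.0781  r=-2.5419  x^+=-2.1828  v^+=-1.0414  a^+=-2.0420
step 4: x_pred=-4.2761  r=6.7361  x^+=1.3014  v^+=0.0508  a^+=-0.0477
step 5: x_pred=1.3284  r=1.8016  x^+=2.8201  v^+=0.8463  a^+=0.4856
step 6: x_pred=3.9226  r=-5.9826  x^+=-1.0310  v^+=-1.4649  a^+=-1.2855
step 7: x_pred=-3.1663  r=7.0763  x^+=2.6929  v^+=0.5506  a^+=0.8094
step 8: x_pred=3.6618  r=-1.0618  x^+=2.7826  v^+=0.8708  a^+=0.4950

resid = -1.0618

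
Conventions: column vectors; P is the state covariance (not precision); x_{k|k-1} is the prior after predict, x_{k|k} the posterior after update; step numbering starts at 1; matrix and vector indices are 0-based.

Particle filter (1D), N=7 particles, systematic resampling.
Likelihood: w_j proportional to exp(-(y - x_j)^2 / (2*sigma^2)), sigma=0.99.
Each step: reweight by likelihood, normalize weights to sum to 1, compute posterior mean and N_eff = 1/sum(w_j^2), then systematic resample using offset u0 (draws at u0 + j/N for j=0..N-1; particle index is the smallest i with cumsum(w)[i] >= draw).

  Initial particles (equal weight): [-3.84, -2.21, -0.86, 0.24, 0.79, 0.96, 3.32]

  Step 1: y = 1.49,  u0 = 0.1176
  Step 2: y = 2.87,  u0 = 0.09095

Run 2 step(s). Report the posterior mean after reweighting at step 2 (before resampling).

post_mean = 2.2646

step 1: w=[0.0000, 0.0004, 0.0256, 0.1928, 0.3331, 0.3706, 0.0775]  mean=0.8997  Neff=3.4226  idx=[3, 4, 4, 4, 5, 5, 6]
step 2: w=[0.0187, 0.0700, 0.0700, 0.0700, 0.0989, 0.0989, 0.5736]  mean=2.2646  Neff=2.7501  idx=[2, 4, 5, 6, 6, 6, 6]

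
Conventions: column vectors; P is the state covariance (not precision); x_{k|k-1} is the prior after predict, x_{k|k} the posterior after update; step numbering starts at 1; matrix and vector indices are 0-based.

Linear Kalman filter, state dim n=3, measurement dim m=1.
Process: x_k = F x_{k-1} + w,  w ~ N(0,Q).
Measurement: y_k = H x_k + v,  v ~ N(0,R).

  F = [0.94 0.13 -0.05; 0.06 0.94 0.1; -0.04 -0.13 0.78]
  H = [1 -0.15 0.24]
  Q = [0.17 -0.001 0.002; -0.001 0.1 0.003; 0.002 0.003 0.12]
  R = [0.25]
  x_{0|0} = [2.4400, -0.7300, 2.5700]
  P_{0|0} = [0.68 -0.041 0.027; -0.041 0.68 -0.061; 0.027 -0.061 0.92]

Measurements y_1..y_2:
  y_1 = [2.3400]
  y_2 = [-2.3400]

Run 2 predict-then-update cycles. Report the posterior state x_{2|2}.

x_post = [-0.9740, -0.3240, 1.6477]

step 1: x^-=[2.0702, -0.2828, 2.0019]  P^-=[0.7729 0.0838 -0.0524; 0.0838 0.6967 -0.0509; -0.0524 -0.0509 0.7026]  S=[1.0324]  K=[0.7243; -0.0319; 0.1199]  nu=[-0.2531]  x^+=[1.8869, -0.2747, 1.9716]  P^+=[0.2313 0.1077 -0.1421; 0.1077 0.6957 -0.0469; -0.1421 -0.0469 0.6877]
step 2: x^-=[1.6394, 0.0521, 1.4980]  P^-=[0.4282 0.1782 -0.1685; 0.1782 0.7240 -0.0737; -0.1685 -0.0737 0.5700]  S=[0.5982]  K=[0.6034; 0.0868; -0.0346]  nu=[-4.3311]  x^+=[-0.9740, -0.3240, 1.6477]  P^+=[0.2103 0.1469 -0.1561; 0.1469 0.7195 -0.0719; -0.1561 -0.0719 0.5693]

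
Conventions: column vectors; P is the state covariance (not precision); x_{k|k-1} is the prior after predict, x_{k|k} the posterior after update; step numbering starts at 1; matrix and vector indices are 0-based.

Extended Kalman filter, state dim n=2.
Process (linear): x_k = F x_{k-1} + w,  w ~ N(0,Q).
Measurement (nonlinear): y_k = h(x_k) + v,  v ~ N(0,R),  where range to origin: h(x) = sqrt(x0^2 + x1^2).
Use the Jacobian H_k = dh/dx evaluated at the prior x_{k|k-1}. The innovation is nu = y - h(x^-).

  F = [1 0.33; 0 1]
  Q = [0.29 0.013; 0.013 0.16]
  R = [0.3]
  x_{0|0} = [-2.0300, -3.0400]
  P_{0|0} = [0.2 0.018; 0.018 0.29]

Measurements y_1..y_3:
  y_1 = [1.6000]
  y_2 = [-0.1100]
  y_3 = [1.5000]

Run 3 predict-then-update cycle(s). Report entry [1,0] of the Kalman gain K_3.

step 1: x^-=[-3.0332, -3.0400]  P^-=[0.5335 0.1267; 0.1267 0.4500]  H_jac=[-0.7063 -0.7079]  S=[0.9183]  K=[-0.5080; -0.4443]  nu=[-2.6944]  x^+=[-1.6645, -1.8428]  P^+=[0.2965 -0.0806; -0.0806 0.2687]
step 2: x^-=[-2.2727, -1.8428]  P^-=[0.5626 0.0211; 0.0211 0.4287]  H_jac=[-0.7767 -0.6298]  S=[0.8301]  K=[-0.5424; -0.3450]  nu=[-3.0359]  x^+=[-0.6259, -0.7954]  P^+=[0.3184 -0.1342; -0.1342 0.3299]
step 3: x^-=[-0.8884, -0.7954]  P^-=[0.5557 -0.0124; -0.0124 0.4899]  H_jac=[-0.7450 -0.6670]  S=[0.8141]  K=[-0.4984; -0.3901]  nu=[0.3075]  x^+=[-1.0417, -0.9154]  P^+=[0.3535 -0.1706; -0.1706 0.3660]

K[1,0] = -0.3901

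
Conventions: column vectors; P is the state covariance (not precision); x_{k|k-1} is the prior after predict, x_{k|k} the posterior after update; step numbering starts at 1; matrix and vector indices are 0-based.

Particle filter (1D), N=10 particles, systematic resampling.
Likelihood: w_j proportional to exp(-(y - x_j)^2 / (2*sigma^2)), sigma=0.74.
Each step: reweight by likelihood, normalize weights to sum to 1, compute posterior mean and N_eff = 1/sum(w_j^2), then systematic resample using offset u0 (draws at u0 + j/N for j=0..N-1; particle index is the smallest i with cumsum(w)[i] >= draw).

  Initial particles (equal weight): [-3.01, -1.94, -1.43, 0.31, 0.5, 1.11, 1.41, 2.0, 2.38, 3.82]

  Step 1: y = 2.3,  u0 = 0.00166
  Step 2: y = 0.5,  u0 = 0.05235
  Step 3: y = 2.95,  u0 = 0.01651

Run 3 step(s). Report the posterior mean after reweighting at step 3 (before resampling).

post_mean = 1.7874

step 1: w=[0.0000, 0.0000, 0.0000, 0.0094, 0.0181, 0.0955, 0.1688, 0.3204, 0.3458, 0.0422]  mean=1.9808  Neff=3.8166  idx=[3, 5, 6, 7, 7, 7, 7, 8, 8, 8]
step 2: w=[0.3480, 0.2560, 0.1688, 0.0461, 0.0461, 0.0461, 0.0461, 0.0143, 0.0143, 0.0143]  mean=1.1007  Neff=4.4594  idx=[0, 0, 0, 1, 1, 1, 2, 2, 4, 6]
step 3: w=[0.0014, 0.0014, 0.0014, 0.0364, 0.0364, 0.0364, 0.0919, 0.0919, 0.3514, 0.3514]  mean=1.7874  Neff=3.7331  idx=[3, 6, 7, 8, 8, 8, 8, 9, 9, 9]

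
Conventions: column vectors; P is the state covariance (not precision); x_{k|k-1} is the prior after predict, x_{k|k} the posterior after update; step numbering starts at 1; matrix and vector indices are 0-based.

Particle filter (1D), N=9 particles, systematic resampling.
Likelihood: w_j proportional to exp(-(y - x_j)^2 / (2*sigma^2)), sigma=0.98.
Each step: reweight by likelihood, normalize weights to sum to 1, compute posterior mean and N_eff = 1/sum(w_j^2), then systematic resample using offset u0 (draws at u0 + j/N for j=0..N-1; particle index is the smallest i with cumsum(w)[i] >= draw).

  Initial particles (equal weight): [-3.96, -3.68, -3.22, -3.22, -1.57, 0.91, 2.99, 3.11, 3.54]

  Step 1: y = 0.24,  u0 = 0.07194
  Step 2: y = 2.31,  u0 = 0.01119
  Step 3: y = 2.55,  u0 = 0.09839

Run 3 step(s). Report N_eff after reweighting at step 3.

step 1: w=[0.0001, 0.0003, 0.0019, 0.0019, 0.1791, 0.7804, 0.0192, 0.0135, 0.0034]  mean=0.5265  Neff=1.5583  idx=[4, 4, 5, 5, 5, 5, 5, 5, 5]
step 2: w=[0.0002, 0.0002, 0.1428, 0.1428, 0.1428, 0.1428, 0.1428, 0.1428, 0.1428]  mean=0.9092  Neff=7.0044  idx=[2, 2, 3, 4, 5, 5, 6, 7, 8]
step 3: w=[0.1111, 0.1111, 0.1111, 0.1111, 0.1111, 0.1111, 0.1111, 0.1111, 0.1111]  mean=0.9100  Neff=9.0000  idx=[0, 1, 2, 3, 4, 5, 6, 7, 8]

N_eff = 9.0000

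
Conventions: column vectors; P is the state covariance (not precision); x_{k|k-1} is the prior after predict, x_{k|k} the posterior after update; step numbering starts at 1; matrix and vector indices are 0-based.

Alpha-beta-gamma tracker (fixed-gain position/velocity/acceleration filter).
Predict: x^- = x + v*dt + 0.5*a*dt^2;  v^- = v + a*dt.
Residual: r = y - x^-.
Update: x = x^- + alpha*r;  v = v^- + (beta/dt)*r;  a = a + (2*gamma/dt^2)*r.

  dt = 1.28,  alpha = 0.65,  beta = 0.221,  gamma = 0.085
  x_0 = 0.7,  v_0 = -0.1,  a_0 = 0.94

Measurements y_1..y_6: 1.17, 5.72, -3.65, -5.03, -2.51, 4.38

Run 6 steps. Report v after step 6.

step 1: x_pred=1.3420  r=-0.1720  x^+=1.2302  v^+=1.0735  a^+=0.9221
step 2: x_pred=3.3597  r=2.3603  x^+=4.8939  v^+=2.6614  a^+=1.1671
step 3: x_pred=9.2565  r=-12.9065  x^+=0.8673  v^+=1.9268  a^+=-0.1721
step 4: x_pred=3.1926  r=-8.2226  x^+=-2.1521  v^+=0.2868  a^+=-1.0253
step 5: x_pred=-2.6249  r=0.1149  x^+=-2.5502  v^+=-1.0057  a^+=-1.0134
step 6: x_pred=-4.6677  r=9.0477  x^+=1.2133  v^+=-0.7407  a^+=-0.0746

v_post = -0.7407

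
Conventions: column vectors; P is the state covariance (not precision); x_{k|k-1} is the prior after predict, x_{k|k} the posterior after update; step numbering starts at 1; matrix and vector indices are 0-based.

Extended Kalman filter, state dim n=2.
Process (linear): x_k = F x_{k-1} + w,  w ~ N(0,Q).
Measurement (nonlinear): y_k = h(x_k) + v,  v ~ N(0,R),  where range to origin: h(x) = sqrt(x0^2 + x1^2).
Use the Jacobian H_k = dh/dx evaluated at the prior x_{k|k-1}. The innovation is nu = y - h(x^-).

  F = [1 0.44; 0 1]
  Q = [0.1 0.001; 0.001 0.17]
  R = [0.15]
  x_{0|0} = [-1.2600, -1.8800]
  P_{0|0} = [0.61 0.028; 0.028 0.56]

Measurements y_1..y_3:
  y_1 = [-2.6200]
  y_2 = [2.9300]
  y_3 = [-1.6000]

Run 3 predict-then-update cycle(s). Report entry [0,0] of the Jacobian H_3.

step 1: x^-=[-2.0872, -1.8800]  P^-=[0.8431 0.2754; 0.2754 0.7300]  H_jac=[-0.7430 -0.6693]  S=[1.2163]  K=[-0.6665; -0.5699]  nu=[-5.4291]  x^+=[1.5315, 1.2141]  P^+=[0.3027 -0.1866; -0.1866 0.3349]
step 2: x^-=[2.0657, 1.2141]  P^-=[0.3033 -0.0383; -0.0383 0.5049]  H_jac=[0.8621 0.5067]  S=[0.4716]  K=[0.5133; 0.4726]  nu=[0.5340]  x^+=[2.3398, 1.4664]  P^+=[0.1790 -0.1527; -0.1527 0.3996]
step 3: x^-=[2.9850, 1.4664]  P^-=[0.2221 0.0242; 0.0242 0.5696]  H_jac=[0.8975 0.4409]  S=[0.4588]  K=[0.4577; 0.5948]  nu=[-4.9257]  x^+=[0.7306, -1.4633]  P^+=[0.1260 -0.1007; -0.1007 0.4073]

H_jac[0,0] = 0.8975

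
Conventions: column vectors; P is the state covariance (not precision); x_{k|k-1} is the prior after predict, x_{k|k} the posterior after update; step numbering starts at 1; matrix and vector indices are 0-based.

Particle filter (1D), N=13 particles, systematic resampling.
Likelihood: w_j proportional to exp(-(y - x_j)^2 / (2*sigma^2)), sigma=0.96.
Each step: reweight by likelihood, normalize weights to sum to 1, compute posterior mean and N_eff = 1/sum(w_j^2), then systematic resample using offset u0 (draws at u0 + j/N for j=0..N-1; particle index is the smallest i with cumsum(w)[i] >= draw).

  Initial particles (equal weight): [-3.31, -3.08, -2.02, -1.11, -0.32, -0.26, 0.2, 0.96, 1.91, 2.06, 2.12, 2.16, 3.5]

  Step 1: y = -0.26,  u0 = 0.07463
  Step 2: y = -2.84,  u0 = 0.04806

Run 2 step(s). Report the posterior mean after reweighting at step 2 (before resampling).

step 1: w=[0.0014, 0.0030, 0.0420, 0.1523, 0.2249, 0.2254, 0.2009, 0.1005, 0.0175, 0.0122, 0.0104, 0.0094, 0.0001]  mean=-0.1605  Neff=5.6353  idx=[3, 3, 4, 4, 4, 5, 5, 5, 6, 6, 6, 7, 11]
step 2: w=[0.3334, 0.3334, 0.0539, 0.0539, 0.0539, 0.0457, 0.0457, 0.0457, 0.0112, 0.0112, 0.0112, 0.0007, 0.0000]  mean=-0.8201  Neff=4.2077  idx=[0, 0, 0, 0, 1, 1, 1, 1, 1, 3, 4, 6, 8]

post_mean = -0.8201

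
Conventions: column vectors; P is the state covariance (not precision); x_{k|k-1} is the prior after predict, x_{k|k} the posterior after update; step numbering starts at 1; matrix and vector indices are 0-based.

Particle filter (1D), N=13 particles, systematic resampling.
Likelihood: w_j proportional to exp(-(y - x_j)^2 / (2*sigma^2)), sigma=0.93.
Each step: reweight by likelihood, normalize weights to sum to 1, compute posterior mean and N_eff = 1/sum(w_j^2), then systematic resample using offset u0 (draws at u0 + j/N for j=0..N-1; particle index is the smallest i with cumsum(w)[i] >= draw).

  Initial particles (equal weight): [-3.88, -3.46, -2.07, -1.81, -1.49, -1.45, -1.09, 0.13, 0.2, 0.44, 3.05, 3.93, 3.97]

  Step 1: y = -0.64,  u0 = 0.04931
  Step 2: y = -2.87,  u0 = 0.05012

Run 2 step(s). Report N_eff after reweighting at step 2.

N_eff = 6.3260

step 1: w=[0.0005, 0.0021, 0.0627, 0.0927, 0.1347, 0.1400, 0.1819, 0.1452, 0.1360, 0.1042, 0.0001, 0.0000, 0.0000]  mean=-0.8163  Neff=7.4742  idx=[2, 3, 4, 4, 5, 6, 6, 6, 7, 7, 8, 8, 9]
step 2: w=[0.2566, 0.1940, 0.1236, 0.1236, 0.1158, 0.0595, 0.0595, 0.0595, 0.0020, 0.0020, 0.0016, 0.0016, 0.0007]  mean=-1.6116  Neff=6.3260  idx=[0, 0, 0, 1, 1, 1, 2, 3, 3, 4, 5, 6, 7]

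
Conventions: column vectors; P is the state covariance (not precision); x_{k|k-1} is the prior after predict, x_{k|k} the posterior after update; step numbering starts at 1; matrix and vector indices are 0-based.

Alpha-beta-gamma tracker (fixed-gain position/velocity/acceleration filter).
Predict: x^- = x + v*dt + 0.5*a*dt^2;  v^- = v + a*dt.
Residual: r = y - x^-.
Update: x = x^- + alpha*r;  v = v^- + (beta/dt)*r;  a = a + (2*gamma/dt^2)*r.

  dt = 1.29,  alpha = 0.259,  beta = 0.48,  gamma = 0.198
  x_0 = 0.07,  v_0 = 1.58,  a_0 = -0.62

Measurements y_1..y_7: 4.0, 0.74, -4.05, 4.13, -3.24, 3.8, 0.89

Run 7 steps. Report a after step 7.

a_post = 3.3301

step 1: x_pred=1.5923  r=2.4077  x^+=2.2159  v^+=1.6761  a^+=-0.0471
step 2: x_pred=4.3389  r=-3.5989  x^+=3.4068  v^+=0.2762  a^+=-0.9035
step 3: x_pred=3.0114  r=-7.0614  x^+=1.1825  v^+=-3.5167  a^+=-2.5839
step 4: x_pred=-5.5040  r=9.6340  x^+=-3.0088  v^+=-3.2652  a^+=-0.2913
step 5: x_pred=-7.4632  r=4.2232  x^+=-6.3694  v^+=-2.0695  a^+=0.7137
step 6: x_pred=-8.4452  r=12.2452  x^+=-5.2737  v^+=3.4075  a^+=3.6276
step 7: x_pred=2.1404  r=-1.2504  x^+=1.8165  v^+=7.6219  a^+=3.3301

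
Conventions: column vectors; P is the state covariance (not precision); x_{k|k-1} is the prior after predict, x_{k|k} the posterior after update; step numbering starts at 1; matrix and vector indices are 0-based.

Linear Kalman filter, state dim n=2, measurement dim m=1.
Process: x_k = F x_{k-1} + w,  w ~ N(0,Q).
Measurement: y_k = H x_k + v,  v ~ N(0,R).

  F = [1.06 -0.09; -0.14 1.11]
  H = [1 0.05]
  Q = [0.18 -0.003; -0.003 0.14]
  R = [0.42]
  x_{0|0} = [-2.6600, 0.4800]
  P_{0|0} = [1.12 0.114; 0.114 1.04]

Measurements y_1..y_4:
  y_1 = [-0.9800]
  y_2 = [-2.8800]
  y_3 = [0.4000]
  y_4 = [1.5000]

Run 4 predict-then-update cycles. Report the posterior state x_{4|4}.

step 1: x^-=[-2.8628, 0.9052]  P^-=[1.4251 -0.1375; -0.1375 1.4079]  S=[1.8349]  K=[0.7729; -0.0366]  nu=[1.8375]  x^+=[-1.4425, 0.8380]  P^+=[0.3289 -0.0856; -0.0856 1.4054]
step 2: x^-=[-1.6045, 1.1321]  P^-=[0.5773 -0.2941; -0.2941 1.9047]  S=[0.9726]  K=[0.5784; -0.2044]  nu=[-1.3321]  x^+=[-2.3750, 1.4044]  P^+=[0.2519 -0.1791; -0.1791 1.8641]
step 3: x^-=[-2.6439, 1.8914]  P^-=[0.5123 -0.4395; -0.4395 2.4973]  S=[0.8946]  K=[0.5481; -0.3518]  nu=[2.9493]  x^+=[-1.0274, 0.8539]  P^+=[0.2436 -0.2671; -0.2671 2.3866]
step 4: x^-=[-1.1659, 1.0917]  P^-=[0.5239 -0.5952; -0.5952 3.1683]  S=[0.8923]  K=[0.5538; -0.4894]  nu=[2.6113]  x^+=[0.2803, -0.1864]  P^+=[0.2503 -0.3533; -0.3533 2.9546]

x_post = [0.2803, -0.1864]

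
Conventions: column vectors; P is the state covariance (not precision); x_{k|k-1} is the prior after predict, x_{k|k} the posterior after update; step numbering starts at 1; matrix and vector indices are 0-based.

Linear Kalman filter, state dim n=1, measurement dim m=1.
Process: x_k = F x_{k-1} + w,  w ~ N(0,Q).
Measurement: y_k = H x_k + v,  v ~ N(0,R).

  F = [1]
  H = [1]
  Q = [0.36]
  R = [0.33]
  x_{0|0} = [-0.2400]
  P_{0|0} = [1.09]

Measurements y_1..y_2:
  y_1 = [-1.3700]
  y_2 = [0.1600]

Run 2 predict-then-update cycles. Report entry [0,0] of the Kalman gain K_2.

K[0,0] = 0.6558

step 1: x^-=[-0.2400]  P^-=[1.4500]  S=[1.7800]  K=[0.8146]  nu=[-1.1300]  x^+=[-1.1605]  P^+=[0.2688]
step 2: x^-=[-1.1605]  P^-=[0.6288]  S=[0.9588]  K=[0.6558]  nu=[1.3205]  x^+=[-0.2945]  P^+=[0.2164]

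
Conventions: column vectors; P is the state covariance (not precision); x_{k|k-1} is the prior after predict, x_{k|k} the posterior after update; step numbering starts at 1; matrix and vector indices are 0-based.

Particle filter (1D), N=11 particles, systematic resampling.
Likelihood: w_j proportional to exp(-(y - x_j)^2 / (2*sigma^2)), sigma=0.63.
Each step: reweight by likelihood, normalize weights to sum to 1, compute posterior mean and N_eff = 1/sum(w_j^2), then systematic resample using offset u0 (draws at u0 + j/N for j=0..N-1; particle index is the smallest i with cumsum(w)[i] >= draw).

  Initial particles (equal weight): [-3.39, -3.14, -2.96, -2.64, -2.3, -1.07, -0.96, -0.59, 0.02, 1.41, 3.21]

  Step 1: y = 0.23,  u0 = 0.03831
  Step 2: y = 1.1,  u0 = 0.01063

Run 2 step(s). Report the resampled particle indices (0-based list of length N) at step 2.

resampled_idx = [2, 4, 5, 6, 7, 8, 9, 10, 10, 10, 10]

step 1: w=[0.0000, 0.0000, 0.0000, 0.0000, 0.0002, 0.0648, 0.0915, 0.2336, 0.5155, 0.0943, 0.0000]  mean=-0.1522  Neff=2.9257  idx=[5, 6, 7, 7, 8, 8, 8, 8, 8, 8, 9]
step 2: w=[0.0011, 0.0020, 0.0118, 0.0118, 0.0988, 0.0988, 0.0988, 0.0988, 0.0988, 0.0988, 0.3805]  mean=0.5313  Neff=4.9111  idx=[2, 4, 5, 6, 7, 8, 9, 10, 10, 10, 10]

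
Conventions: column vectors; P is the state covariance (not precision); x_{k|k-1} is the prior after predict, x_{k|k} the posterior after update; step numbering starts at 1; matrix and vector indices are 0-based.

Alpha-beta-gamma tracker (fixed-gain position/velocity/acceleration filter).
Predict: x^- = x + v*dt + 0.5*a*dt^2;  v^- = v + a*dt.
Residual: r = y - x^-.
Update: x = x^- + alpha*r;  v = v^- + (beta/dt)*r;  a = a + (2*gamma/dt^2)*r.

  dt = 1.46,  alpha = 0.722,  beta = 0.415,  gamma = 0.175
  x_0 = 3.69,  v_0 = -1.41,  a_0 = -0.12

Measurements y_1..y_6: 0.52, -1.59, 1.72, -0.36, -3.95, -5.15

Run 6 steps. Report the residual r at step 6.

step 1: x_pred=1.5035  r=-0.9835  x^+=0.7934  v^+=-1.8648  a^+=-0.2815
step 2: x_pred=-2.2291  r=0.6391  x^+=-1.7677  v^+=-2.0941  a^+=-0.1765
step 3: x_pred=-5.0132  r=6.7332  x^+=-0.1518  v^+=-0.4379  a^+=0.9290
step 4: x_pred=0.1989  r=-0.5589  x^+=-0.2046  v^+=0.7596  a^+=0.8372
step 5: x_pred=1.7967  r=-5.7467  x^+=-2.3524  v^+=0.3485  a^+=-0.1063
step 6: x_pred=-1.9570  r=-3.1930  x^+=-4.2624  v^+=-0.7144  a^+=-0.6306

resid = -3.1930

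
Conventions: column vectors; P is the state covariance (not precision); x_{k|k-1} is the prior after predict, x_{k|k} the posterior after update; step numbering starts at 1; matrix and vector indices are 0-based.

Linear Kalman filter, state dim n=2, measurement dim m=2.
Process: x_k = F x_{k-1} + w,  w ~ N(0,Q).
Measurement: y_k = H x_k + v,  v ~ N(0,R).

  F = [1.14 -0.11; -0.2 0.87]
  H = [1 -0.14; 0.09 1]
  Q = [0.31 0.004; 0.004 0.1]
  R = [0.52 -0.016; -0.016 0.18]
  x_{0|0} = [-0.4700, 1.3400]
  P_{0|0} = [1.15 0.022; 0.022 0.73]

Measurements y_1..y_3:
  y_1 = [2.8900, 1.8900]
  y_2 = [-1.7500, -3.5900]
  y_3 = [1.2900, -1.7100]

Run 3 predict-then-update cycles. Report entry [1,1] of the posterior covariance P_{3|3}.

step 1: x^-=[-0.6832, 1.2598]  P^-=[1.8079 -0.3058; -0.3058 0.6909]  S=[2.4270 -0.2519; -0.2519 0.8305]  K=[0.7689 0.0610; -0.0856 0.7728]  nu=[3.7496, 0.6917]  x^+=[2.2419, 1.4733]  P^+=[0.3937 -0.0368; -0.0368 0.1438]
step 2: x^-=[2.3937, 0.8334]  P^-=[0.8326 -0.1368; -0.1368 0.2374]  S=[1.3955 -0.1094; -0.1094 0.3995]  K=[0.6113 0.0125; -0.0794 0.5416]  nu=[-4.0270, -4.6388]  x^+=[-0.1261, -1.3594]  P^+=[0.3127 -0.0357; -0.0357 0.1020]
step 3: x^-=[0.0057, -1.1575]  P^-=[0.7265 -0.1132; -0.1132 0.2021]  S=[1.2822 -0.0907; -0.0907 0.3676]  K=[0.5799 0.0130; -0.0747 0.5036]  nu=[1.1222, -0.5530]  x^+=[0.6493, -1.5199]  P^+=[0.2966 -0.0336; -0.0336 0.0949]

P_post[1,1] = 0.0949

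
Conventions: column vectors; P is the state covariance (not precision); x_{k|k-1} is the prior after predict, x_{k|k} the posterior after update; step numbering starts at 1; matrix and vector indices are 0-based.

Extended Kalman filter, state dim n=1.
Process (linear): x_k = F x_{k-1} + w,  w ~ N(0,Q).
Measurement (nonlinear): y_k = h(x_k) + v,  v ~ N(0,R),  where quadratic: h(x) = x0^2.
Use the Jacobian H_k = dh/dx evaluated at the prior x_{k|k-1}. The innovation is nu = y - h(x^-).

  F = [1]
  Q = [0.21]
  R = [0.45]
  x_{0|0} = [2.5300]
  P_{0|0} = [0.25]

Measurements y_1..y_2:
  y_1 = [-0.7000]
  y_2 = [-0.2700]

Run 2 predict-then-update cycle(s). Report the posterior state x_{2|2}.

step 1: x^-=[2.5300]  P^-=[0.4600]  H_jac=[5.0600]  S=[12.2277]  K=[0.1904]  nu=[-7.1009]  x^+=[1.1783]  P^+=[0.0169]
step 2: x^-=[1.1783]  P^-=[0.2269]  H_jac=[2.3566]  S=[1.7103]  K=[0.3127]  nu=[-1.6584]  x^+=[0.6597]  P^+=[0.0597]

x_post = [0.6597]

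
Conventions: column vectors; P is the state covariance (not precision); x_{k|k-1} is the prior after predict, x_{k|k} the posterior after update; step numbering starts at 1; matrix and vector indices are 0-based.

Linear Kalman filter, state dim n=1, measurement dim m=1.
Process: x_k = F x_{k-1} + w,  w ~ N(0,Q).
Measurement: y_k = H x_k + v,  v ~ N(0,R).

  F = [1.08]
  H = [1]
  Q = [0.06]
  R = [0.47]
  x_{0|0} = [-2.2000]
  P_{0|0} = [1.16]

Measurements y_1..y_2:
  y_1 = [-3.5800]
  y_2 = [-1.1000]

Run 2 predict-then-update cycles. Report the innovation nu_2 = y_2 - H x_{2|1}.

step 1: x^-=[-2.3760]  P^-=[1.4130]  S=[1.8830]  K=[0.7504]  nu=[-1.2040]  x^+=[-3.2795]  P^+=[0.3527]
step 2: x^-=[-3.5418]  P^-=[0.4714]  S=[0.9414]  K=[0.5007]  nu=[2.4418]  x^+=[-2.3191]  P^+=[0.2353]

innov = [2.4418]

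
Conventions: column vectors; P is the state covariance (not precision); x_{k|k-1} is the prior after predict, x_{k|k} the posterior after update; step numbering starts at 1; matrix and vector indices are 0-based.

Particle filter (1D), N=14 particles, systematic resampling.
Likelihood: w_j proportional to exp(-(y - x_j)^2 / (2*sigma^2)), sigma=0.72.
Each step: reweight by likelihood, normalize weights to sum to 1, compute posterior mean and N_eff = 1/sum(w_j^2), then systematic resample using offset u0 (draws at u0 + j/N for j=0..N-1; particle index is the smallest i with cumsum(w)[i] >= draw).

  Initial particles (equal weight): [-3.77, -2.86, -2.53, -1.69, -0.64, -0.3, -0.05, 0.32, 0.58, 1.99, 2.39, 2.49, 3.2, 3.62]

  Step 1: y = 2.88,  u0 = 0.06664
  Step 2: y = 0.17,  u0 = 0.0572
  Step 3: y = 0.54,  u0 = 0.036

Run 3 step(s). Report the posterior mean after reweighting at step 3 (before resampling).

step 1: w=[0.0000, 0.0000, 0.0000, 0.0000, 0.0000, 0.0000, 0.0001, 0.0005, 0.0017, 0.1284, 0.2187, 0.2381, 0.2498, 0.1626]  mean=2.7605  Neff=4.7641  idx=[9, 10, 10, 10, 11, 11, 11, 11, 12, 12, 12, 13, 13, 13]
step 2: w=[0.4575, 0.0963, 0.0963, 0.0963, 0.0621, 0.0621, 0.0621, 0.0621, 0.0016, 0.0016, 0.0016, 0.0001, 0.0001, 0.0001]  mean=2.2361  Neff=3.9591  idx=[0, 0, 0, 0, 0, 0, 1, 2, 2, 3, 4, 5, 6, 7]
step 3: w=[0.1266, 0.1266, 0.1266, 0.1266, 0.1266, 0.1266, 0.0355, 0.0355, 0.0355, 0.0355, 0.0246, 0.0246, 0.0246, 0.0246]  mean=2.0959  Neff=9.6450  idx=[0, 0, 1, 1, 2, 3, 3, 4, 4, 5, 5, 7, 9, 12]

post_mean = 2.0959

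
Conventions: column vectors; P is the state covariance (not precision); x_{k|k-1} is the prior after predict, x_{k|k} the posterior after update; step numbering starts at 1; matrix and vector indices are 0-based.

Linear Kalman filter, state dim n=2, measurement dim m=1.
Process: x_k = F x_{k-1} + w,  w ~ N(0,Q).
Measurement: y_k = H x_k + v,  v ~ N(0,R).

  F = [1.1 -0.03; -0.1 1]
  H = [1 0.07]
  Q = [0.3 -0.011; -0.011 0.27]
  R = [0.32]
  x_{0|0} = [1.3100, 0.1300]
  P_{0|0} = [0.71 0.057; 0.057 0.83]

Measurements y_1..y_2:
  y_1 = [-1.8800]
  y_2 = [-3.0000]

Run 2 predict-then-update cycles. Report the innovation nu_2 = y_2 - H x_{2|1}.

step 1: x^-=[1.4371, -0.0010]  P^-=[1.1561 -0.0511; -0.0511 1.0957]  S=[1.4743]  K=[0.7817; 0.0173]  nu=[-3.3170]  x^+=[-1.1559, -0.0585]  P^+=[0.2551 -0.0711; -0.0711 1.0953]
step 2: x^-=[-1.2698, 0.0571]  P^-=[0.6144 -0.1504; -0.1504 1.3820]  S=[0.9201]  K=[0.6563; -0.0583]  nu=[-1.7342]  x^+=[-2.4079, 0.1581]  P^+=[0.2181 -0.1152; -0.1152 1.3789]

innov = [-1.7342]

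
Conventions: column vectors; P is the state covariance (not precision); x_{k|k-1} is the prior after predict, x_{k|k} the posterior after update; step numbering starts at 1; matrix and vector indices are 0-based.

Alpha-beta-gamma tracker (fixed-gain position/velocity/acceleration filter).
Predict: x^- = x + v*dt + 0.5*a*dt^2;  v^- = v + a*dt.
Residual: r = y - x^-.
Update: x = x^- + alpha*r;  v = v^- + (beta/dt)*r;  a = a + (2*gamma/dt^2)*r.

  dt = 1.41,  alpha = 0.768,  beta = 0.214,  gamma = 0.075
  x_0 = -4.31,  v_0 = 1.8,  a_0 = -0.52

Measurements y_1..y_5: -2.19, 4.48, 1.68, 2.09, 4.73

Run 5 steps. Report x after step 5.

step 1: x_pred=-2.2889  r=0.0989  x^+=-2.2129  v^+=1.0818  a^+=-0.5125
step 2: x_pred=-1.1971  r=5.6771  x^+=3.1629  v^+=1.2208  a^+=-0.0842
step 3: x_pred=4.8005  r=-3.1205  x^+=2.4040  v^+=0.6284  a^+=-0.3196
step 4: x_pred=2.9723  r=-0.8823  x^+=2.2947  v^+=0.0438  a^+=-0.3862
step 5: x_pred=1.9726  r=2.7574  x^+=4.0903  v^+=-0.0822  a^+=-0.1782

x_post = 4.0903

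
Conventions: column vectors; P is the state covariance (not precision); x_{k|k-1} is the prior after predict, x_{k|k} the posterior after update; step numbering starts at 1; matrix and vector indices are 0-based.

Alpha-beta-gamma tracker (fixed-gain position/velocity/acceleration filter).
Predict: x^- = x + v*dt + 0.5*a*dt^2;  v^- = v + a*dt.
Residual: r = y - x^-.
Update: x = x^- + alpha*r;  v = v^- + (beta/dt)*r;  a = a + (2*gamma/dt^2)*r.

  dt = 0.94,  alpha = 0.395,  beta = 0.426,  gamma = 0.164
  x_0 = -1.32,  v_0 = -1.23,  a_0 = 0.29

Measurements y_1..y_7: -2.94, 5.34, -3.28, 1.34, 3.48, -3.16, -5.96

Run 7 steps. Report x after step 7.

step 1: x_pred=-2.3481  r=-0.5919  x^+=-2.5819  v^+=-1.2257  a^+=0.0703
step 2: x_pred=-3.7030  r=9.0430  x^+=-0.1310  v^+=2.9386  a^+=3.4271
step 3: x_pred=4.1454  r=-7.4254  x^+=1.2124  v^+=2.7949  a^+=0.6707
step 4: x_pred=4.1359  r=-2.7959  x^+=3.0315  v^+=2.1583  a^+=-0.3671
step 5: x_pred=4.8982  r=-1.4182  x^+=4.3380  v^+=1.1705  a^+=-0.8936
step 6: x_pred=5.0435  r=-8.2035  x^+=1.8031  v^+=-3.3872  a^+=-3.9388
step 7: x_pred=-3.1210  r=-2.8390  x^+=-4.2424  v^+=-8.3763  a^+=-4.9926

x_post = -4.2424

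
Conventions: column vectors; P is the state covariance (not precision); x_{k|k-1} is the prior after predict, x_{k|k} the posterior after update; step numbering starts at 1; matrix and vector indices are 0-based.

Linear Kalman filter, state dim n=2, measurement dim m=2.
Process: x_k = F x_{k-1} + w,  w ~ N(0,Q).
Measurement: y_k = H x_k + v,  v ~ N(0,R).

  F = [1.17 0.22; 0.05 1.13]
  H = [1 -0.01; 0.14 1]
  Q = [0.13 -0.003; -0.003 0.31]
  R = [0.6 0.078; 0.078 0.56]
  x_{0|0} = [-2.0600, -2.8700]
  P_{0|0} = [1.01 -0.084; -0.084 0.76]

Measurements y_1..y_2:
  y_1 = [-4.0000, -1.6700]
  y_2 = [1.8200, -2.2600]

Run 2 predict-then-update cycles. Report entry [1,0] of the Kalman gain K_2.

K[1,0] = -0.0418

step 1: x^-=[-3.0416, -3.3461]  P^-=[1.5061 0.1330; 0.1330 1.2735]  S=[2.1036 0.4090; 0.4090 1.9002]  K=[0.7099 0.0282; -0.0783 0.6968]  nu=[-0.9919, 2.1019]  x^+=[-3.6864, -1.8038]  P^+=[0.4282 0.0112; 0.0112 0.3825]
step 2: x^-=[-4.7099, -2.2226]  P^-=[0.7405 0.1321; 0.1321 0.8008]  S=[1.3379 0.3056; 0.3056 1.4123]  K=[0.5411 0.0499; -0.0418 0.5892]  nu=[6.5077, 0.6220]  x^+=[-1.1577, -2.1283]  P^+=[0.3288 0.0241; 0.0241 0.3233]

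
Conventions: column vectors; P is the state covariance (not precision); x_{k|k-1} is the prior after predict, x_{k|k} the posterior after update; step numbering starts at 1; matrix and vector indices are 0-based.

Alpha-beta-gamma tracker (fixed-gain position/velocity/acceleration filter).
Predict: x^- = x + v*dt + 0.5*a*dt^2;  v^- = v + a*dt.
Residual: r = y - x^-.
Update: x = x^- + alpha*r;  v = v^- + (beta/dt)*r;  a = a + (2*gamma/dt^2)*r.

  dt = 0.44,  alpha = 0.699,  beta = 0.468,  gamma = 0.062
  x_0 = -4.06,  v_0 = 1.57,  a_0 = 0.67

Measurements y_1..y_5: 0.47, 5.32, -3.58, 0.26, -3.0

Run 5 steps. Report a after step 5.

a_post = -4.0980

step 1: x_pred=-3.3043  r=3.7743  x^+=-0.6661  v^+=5.8793  a^+=3.0875
step 2: x_pred=2.2197  r=3.1003  x^+=4.3868  v^+=10.5354  a^+=5.0732
step 3: x_pred=9.5135  r=-13.0935  x^+=0.3611  v^+=-1.1591  a^+=-3.3131
step 4: x_pred=-0.4696  r=0.7296  x^+=0.0404  v^+=-1.8409  a^+=-2.8458
step 5: x_pred=-1.0451  r=-1.9549  x^+=-2.4116  v^+=-5.1724  a^+=-4.0980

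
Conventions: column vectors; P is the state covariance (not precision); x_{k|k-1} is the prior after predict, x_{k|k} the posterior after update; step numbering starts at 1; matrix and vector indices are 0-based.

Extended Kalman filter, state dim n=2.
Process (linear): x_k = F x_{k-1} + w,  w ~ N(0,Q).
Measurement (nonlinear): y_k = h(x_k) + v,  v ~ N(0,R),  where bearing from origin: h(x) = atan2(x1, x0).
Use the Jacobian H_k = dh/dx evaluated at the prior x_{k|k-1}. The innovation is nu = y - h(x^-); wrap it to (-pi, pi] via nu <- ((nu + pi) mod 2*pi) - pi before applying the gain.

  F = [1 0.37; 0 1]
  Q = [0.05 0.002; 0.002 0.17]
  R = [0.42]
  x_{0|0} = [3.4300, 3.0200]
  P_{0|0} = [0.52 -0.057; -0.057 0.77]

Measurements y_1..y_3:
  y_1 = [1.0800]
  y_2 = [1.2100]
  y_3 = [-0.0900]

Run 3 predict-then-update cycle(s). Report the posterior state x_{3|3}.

step 1: x^-=[4.5474, 3.0200]  P^-=[0.6332 0.2299; 0.2299 0.9400]  H_jac=[-0.1013 0.1526]  S=[0.4413]  K=[-0.0659; 0.2723]  nu=[0.4938]  x^+=[4.5148, 3.1544]  P^+=[0.6313 0.2378; 0.2378 0.9073]
step 2: x^-=[5.6820, 3.1544]  P^-=[0.9815 0.5755; 0.5755 1.0773]  H_jac=[-0.0747 0.1345]  S=[0.4334]  K=[0.0095; 0.2352]  nu=[0.7032]  x^+=[5.6887, 3.3198]  P^+=[0.9815 0.5745; 0.5745 1.0533]
step 3: x^-=[6.9170, 3.3198]  P^-=[1.6008 0.9663; 0.9663 1.2233]  H_jac=[-0.0564 0.1175]  S=[0.4292]  K=[0.0542; 0.2080]  nu=[-0.5375]  x^+=[6.8879, 3.2081]  P^+=[1.5996 0.9614; 0.9614 1.2047]

x_post = [6.8879, 3.2081]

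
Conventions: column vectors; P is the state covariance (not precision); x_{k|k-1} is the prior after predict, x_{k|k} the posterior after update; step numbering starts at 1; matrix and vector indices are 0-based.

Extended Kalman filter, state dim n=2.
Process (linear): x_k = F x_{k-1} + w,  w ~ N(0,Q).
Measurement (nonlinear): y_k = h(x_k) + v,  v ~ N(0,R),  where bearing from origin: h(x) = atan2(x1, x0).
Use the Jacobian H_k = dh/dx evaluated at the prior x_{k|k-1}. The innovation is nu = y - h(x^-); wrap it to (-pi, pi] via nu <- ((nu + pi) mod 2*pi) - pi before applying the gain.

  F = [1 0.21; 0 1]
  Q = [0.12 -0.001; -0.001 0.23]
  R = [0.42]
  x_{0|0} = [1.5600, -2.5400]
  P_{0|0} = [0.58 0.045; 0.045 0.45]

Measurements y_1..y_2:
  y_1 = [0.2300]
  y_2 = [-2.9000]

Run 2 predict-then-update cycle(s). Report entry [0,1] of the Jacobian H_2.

step 1: x^-=[1.0266, -2.5400]  P^-=[0.7387 0.1385; 0.1385 0.6800]  H_jac=[0.3384 0.1368]  S=[0.5301]  K=[0.5073; 0.2639]  nu=[1.4167]  x^+=[1.7453, -2.1662]  P^+=[0.6023 0.0675; 0.0675 0.6431]
step 2: x^-=[1.2904, -2.1662]  P^-=[0.7790 0.2016; 0.2016 0.8731]  H_jac=[0.3407 0.2030]  S=[0.5743]  K=[0.5334; 0.4282]  nu=[-1.8665]  x^+=[0.2947, -2.9654]  P^+=[0.6156 0.0704; 0.0704 0.7678]

H_jac[0,1] = 0.2030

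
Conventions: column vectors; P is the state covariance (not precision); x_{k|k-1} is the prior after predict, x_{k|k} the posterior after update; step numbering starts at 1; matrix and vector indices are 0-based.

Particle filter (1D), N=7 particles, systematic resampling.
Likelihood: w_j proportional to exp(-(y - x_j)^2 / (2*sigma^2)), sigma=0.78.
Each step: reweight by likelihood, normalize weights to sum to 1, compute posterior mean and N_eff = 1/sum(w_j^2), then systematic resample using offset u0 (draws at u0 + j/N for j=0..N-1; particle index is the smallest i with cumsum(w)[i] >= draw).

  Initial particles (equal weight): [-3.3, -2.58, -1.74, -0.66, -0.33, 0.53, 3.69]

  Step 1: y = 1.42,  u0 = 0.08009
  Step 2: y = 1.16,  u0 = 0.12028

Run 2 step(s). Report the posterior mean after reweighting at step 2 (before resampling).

step 1: w=[0.0000, 0.0000, 0.0004, 0.0442, 0.1250, 0.8079, 0.0224]  mean=0.4397  Neff=1.4909  idx=[4, 5, 5, 5, 5, 5, 5]
step 2: w=[0.0359, 0.1607, 0.1607, 0.1607, 0.1607, 0.1607, 0.1607]  mean=0.4991  Neff=6.4020  idx=[1, 2, 3, 4, 5, 5, 6]

post_mean = 0.4991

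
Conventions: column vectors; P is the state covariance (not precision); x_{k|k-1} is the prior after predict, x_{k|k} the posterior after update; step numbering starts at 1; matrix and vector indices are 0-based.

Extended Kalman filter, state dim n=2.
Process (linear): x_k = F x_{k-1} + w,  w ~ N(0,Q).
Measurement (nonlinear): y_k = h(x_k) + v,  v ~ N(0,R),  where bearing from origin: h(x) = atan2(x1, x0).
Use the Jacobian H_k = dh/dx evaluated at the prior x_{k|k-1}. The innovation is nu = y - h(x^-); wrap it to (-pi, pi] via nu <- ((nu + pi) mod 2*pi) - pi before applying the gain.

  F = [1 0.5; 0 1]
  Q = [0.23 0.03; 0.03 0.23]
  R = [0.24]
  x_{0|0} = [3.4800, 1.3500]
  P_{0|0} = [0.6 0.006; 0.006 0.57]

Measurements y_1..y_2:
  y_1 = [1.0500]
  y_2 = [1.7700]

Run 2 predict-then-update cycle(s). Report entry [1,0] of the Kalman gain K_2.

K[1,0] = 0.4743

step 1: x^-=[4.1550, 1.3500]  P^-=[0.9785 0.3210; 0.3210 0.8000]  H_jac=[-0.0707 0.2177]  S=[0.2729]  K=[0.0025; 0.5549]  nu=[0.7358]  x^+=[4.1568, 1.7583]  P^+=[0.9785 0.3206; 0.3206 0.7160]
step 2: x^-=[5.0360, 1.7583]  P^-=[1.7081 0.7086; 0.7086 0.9460]  H_jac=[-0.0618 0.1770]  S=[0.2607]  K=[0.0762; 0.4743]  nu=[1.4341]  x^+=[5.1452, 2.4386]  P^+=[1.7066 0.6992; 0.6992 0.8873]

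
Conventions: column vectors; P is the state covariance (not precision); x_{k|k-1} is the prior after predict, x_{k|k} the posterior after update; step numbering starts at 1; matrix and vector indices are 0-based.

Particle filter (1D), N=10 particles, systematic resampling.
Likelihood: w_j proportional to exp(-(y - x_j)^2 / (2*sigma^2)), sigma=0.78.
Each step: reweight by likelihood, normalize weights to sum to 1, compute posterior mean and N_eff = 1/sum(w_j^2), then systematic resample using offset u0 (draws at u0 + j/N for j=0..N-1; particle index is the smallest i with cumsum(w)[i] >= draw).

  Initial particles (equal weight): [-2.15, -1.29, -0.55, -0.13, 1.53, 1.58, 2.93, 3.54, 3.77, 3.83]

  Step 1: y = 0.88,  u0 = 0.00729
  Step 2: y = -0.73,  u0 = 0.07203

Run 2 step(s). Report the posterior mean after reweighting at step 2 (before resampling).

post_mean = -0.3754

step 1: w=[0.0003, 0.0102, 0.0908, 0.2108, 0.3444, 0.3258, 0.0154, 0.0015, 0.0005, 0.0004]  mean=1.0045  Neff=3.5996  idx=[1, 3, 3, 3, 4, 4, 4, 5, 5, 5]
step 2: w=[0.2503, 0.2410, 0.2410, 0.2410, 0.0049, 0.0049, 0.0049, 0.0040, 0.0040, 0.0040]  mean=-0.3754  Neff=4.2193  idx=[0, 0, 1, 1, 1, 2, 2, 3, 3, 3]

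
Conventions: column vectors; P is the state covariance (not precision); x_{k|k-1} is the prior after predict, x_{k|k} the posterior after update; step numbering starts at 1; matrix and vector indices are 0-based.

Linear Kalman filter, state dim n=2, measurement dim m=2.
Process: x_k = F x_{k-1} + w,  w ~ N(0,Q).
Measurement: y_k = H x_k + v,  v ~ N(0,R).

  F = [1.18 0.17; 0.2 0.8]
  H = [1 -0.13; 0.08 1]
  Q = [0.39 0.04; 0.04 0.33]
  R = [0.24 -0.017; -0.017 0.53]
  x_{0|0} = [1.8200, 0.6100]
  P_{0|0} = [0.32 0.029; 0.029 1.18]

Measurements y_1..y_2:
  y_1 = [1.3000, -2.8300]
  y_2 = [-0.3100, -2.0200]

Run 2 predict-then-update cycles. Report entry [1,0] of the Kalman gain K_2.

K[1,0] = 0.0318

step 1: x^-=[2.2513, 0.8520]  P^-=[0.8813 0.3044; 0.3044 1.1073]  S=[1.0609 0.2108; 0.2108 1.6916]  K=[0.7684 0.1259; 0.0188 0.6666]  nu=[-0.8405, -3.8621]  x^+=[1.1193, -1.7384]  P^+=[0.1873 0.0387; 0.0387 0.3499]
step 2: x^-=[1.0253, -1.1668]  P^-=[0.6764 0.1696; 0.1696 0.5738]  S=[0.8820 0.1304; 0.1304 1.1353]  K=[0.7251 0.1138; 0.0318 0.5137]  nu=[-1.4869, -0.9352]  x^+=[-0.1593, -1.6945]  P^+=[0.1765 0.0339; 0.0339 0.2690]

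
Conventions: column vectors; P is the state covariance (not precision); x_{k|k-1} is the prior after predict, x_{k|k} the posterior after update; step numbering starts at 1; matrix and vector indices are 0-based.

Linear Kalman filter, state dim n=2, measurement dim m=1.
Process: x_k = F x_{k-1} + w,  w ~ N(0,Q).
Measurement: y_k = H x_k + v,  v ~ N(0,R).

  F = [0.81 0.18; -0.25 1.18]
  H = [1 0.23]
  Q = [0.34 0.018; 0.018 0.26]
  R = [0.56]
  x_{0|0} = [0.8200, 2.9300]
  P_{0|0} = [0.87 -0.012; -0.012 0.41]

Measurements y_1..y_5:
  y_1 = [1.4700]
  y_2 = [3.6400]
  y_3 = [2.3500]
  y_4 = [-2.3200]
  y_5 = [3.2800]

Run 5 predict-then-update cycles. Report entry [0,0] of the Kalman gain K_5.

K[0,0] = 0.4267

step 1: x^-=[1.1916, 3.2524]  P^-=[0.9206 -0.0820; -0.0820 0.8923]  S=[1.4901]  K=[0.6052; 0.0827]  nu=[-0.4697]  x^+=[0.9074, 3.2136]  P^+=[0.3749 -0.1566; -0.1566 0.8821]
step 2: x^-=[1.3134, 3.5652]  P^-=[0.5689 -0.0132; -0.0132 1.6041]  S=[1.2077]  K=[0.4686; 0.2946]  nu=[1.5066]  x^+=[2.0193, 4.0090]  P^+=[0.3038 -0.1799; -0.1799 1.4993]
step 3: x^-=[2.3573, 4.2258]  P^-=[0.5354 0.1111; 0.1111 2.4728]  S=[1.2773]  K=[0.4392; 0.5322]  nu=[-0.9792]  x^+=[1.9272, 3.7046]  P^+=[0.2891 -0.1875; -0.1875 2.1109]
step 4: x^-=[2.2279, 3.8896]  P^-=[0.5434 0.2371; 0.2371 3.3279]  S=[1.3885]  K=[0.4306; 0.7220]  nu=[-5.4425]  x^+=[-0.1158, -0.0399]  P^+=[0.2859 -0.1946; -0.1946 2.6041]
step 5: x^-=[-0.1010, -0.0182]  P^-=[0.5552 0.3360; 0.3360 4.0186]  S=[1.4823]  K=[0.4267; 0.8502]  nu=[3.3851]  x^+=[1.3434, 2.8598]  P^+=[0.2853 -0.2018; -0.2018 2.9472]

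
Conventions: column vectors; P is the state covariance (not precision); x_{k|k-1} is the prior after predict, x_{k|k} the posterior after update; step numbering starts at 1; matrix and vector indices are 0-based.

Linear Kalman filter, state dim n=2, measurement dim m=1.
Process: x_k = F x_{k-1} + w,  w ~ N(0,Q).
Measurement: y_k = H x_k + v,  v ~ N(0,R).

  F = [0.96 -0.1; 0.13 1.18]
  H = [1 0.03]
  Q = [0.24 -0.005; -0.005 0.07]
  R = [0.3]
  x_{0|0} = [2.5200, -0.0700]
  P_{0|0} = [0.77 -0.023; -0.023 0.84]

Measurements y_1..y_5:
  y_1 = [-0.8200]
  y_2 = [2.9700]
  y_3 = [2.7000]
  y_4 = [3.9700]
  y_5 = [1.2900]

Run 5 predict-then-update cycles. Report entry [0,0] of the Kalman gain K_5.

step 1: x^-=[2.4262, 0.2450]  P^-=[0.9624 -0.0338; -0.0338 1.2456]  S=[1.2615]  K=[0.7621; 0.0028]  nu=[-3.2536]  x^+=[-0.0534, 0.2357]  P^+=[0.2297 -0.0365; -0.0365 1.2456]
step 2: x^-=[-0.0748, 0.2712]  P^-=[0.4712 -0.1642; -0.1642 1.7970]  S=[0.7629]  K=[0.6111; -0.1445]  nu=[3.0367]  x^+=[1.7810, -0.1677]  P^+=[0.1862 -0.0968; -0.0968 1.7811]
step 3: x^-=[1.7265, 0.0336]  P^-=[0.4480 -0.3003; -0.3003 2.5234]  S=[0.7323]  K=[0.5995; -0.3067]  nu=[0.9725]  x^+=[2.3095, -0.2647]  P^+=[0.1848 -0.1657; -0.1657 2.4545]
step 4: x^-=[2.2436, -0.0120]  P^-=[0.4667 -0.4571; -0.4571 3.4400]  S=[0.7424]  K=[0.6102; -0.4767]  nu=[1.7267]  x^+=[3.2973, -0.8351]  P^+=[0.1903 -0.2411; -0.2411 3.2713]
step 5: x^-=[3.2489, -0.5568]  P^-=[0.4944 -0.6373; -0.6373 4.5542]  S=[0.7602]  K=[0.6251; -0.6586]  nu=[-1.9422]  x^+=[2.0347, 0.7222]  P^+=[0.1973 -0.3243; -0.3243 4.2244]

K[0,0] = 0.6251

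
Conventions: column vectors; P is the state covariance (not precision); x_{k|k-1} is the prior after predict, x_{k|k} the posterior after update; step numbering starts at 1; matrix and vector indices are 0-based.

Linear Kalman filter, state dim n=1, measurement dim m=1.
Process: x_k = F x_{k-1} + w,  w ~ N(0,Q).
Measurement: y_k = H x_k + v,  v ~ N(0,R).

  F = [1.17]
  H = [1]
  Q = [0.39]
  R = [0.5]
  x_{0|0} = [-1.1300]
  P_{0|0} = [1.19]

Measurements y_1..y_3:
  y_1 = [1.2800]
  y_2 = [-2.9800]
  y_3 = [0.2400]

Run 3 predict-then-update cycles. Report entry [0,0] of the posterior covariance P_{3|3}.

P_post[0,0] = 0.3130

step 1: x^-=[-1.3221]  P^-=[2.0190]  S=[2.5190]  K=[0.8015]  nu=[2.6021]  x^+=[0.7635]  P^+=[0.4008]
step 2: x^-=[0.8933]  P^-=[0.9386]  S=[1.4386]  K=[0.6524]  nu=[-3.8733]  x^+=[-1.6338]  P^+=[0.3262]
step 3: x^-=[-1.9115]  P^-=[0.8366]  S=[1.3366]  K=[0.6259]  nu=[2.1515]  x^+=[-0.5649]  P^+=[0.3130]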